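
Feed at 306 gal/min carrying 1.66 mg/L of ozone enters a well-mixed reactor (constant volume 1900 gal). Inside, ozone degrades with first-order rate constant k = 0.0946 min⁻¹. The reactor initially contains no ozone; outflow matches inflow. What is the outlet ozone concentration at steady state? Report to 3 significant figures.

1.05 mg/L

Accumulation = in − out − consumed: V dC/dt = Q C_in − Q C − k V C.
Steady state (dC/dt = 0): C_ss = Q C_in/(Q + kV) = C_in/(1 + kV/Q).
C_ss = 306·1.66/(306 + 0.0946·1900) = 507.96/485.74 = 1.0457 mg/L.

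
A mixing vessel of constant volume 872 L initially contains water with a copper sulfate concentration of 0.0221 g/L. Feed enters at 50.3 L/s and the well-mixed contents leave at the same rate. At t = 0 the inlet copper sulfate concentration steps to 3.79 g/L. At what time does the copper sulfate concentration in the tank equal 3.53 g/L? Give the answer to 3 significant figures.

46.3 s

Accumulation = in − out for the solute gives V dC/dt = Q(C_in − C), so τ = V/Q = 17.336 s.
C(t) = C_in + (C₀ − C_in) e^(−t/τ). Set C = 3.53 and solve for t:
e^(−t/τ) = (C − C_in)/(C₀ − C_in) = (3.53 − 3.79)/(0.0221 − 3.79) = 0.069004
t = −τ ln(…) = 17.336 × 2.6736 = 46.349 s.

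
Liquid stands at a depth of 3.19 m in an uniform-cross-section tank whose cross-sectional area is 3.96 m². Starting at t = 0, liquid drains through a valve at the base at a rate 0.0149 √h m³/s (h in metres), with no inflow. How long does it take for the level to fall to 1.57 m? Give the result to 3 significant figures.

Accumulation of liquid (constant cross-section A): A dh/dt = −0.0149 √h.
Separate and integrate: 2(√h − √h₀) = −(0.0149/A) t.
t = 2A(√h₀ − √h)/0.0149 = 2·3.96·(√3.19 − √1.57)/0.0149
  = 7.9200 × (1.7861 − 1.2530) / 0.0149 = 283.35 s.

283 s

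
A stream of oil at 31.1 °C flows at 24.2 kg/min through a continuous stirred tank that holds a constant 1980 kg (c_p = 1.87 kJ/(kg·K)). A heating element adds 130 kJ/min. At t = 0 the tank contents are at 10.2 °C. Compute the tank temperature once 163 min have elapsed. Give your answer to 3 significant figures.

30.7 °C

M c_p dT/dt = ṁ c_p (T_in − T) + Q̇.
Rearrange: dT/dt = (T_ss − T)/τ with τ = M/ṁ = 81.818 min and T_ss = T_in + Q̇/(ṁ c_p) = 33.973 °C.
T approaches T_ss exponentially: T(t) = T_ss + (T₀ − T_ss) e^(−t/τ).
T(163) = 33.973 + (-23.773)·e^(−163/81.818) = 33.973 + (-23.773)·0.13639 = 30.730 °C.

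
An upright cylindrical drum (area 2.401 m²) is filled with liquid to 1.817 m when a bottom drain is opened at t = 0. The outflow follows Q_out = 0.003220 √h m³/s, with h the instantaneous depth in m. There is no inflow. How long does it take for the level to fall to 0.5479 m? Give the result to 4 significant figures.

A dh/dt = −Q_out = −0.003220 √h.
This is separable: 2 d(√h)/dt = −0.003220/A, so √h = √h₀ − (0.003220/(2A)) t.
t = 2A(√h₀ − √h)/0.003220 = 2·2.401·(√1.817 − √0.5479)/0.003220
  = 4.80200 × (1.34796 − 0.740203) / 0.003220 = 906.353 s.

906.4 s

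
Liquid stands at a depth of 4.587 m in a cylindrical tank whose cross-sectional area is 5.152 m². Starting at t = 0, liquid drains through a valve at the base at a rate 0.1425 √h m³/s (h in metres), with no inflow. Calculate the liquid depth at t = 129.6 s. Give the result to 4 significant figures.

0.1221 m

With no inflow, A dh/dt = −0.1425 √h.
This is separable: 2 d(√h)/dt = −0.1425/A, so √h = √h₀ − (0.1425/(2A)) t.
√h = √4.587 − 0.1425·129.6/(2·5.152) = 2.14173 − 1.79231 = 0.349415.
h = 0.349415² = 0.122091 m.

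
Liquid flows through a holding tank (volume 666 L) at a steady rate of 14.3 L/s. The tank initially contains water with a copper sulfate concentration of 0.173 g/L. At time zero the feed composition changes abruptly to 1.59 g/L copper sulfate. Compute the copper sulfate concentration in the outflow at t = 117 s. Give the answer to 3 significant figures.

Mass balance on the solute (V constant): V dC/dt = Q(C_in − C).
Time constant τ = V/Q = 666/14.3 = 46.573 s.
This is linear first-order; C(t) = C_in + (C₀ − C_in) e^(−t/τ).
C(117) = 1.59 + (0.173 − 1.59)·e^(−117/46.573) = 1.59 + (-1.4170)·0.081093 = 1.4751 g/L.

1.48 g/L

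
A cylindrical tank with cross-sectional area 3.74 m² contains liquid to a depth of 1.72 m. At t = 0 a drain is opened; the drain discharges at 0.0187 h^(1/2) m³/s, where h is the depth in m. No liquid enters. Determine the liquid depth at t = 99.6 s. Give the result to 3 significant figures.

With no inflow, A dh/dt = −0.0187 √h.
Separate and integrate: 2(√h − √h₀) = −(0.0187/A) t.
√h = √1.72 − 0.0187·99.6/(2·3.74) = 1.3115 − 0.24900 = 1.0625.
h = 1.0625² = 1.1289 m.

1.13 m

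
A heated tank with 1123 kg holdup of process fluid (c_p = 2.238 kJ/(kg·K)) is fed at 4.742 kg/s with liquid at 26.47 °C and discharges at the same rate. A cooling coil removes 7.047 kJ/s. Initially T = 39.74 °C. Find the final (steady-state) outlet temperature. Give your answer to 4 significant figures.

Energy balance: M c_p dT/dt = ṁ c_p (T_in − T) − 7.047.
At steady state dT/dt = 0 ⇒ T_ss = T_in − Q̇/(ṁ c_p) = 26.47 − 7.047/(4.742·2.238) = 25.8060 °C.

25.81 °C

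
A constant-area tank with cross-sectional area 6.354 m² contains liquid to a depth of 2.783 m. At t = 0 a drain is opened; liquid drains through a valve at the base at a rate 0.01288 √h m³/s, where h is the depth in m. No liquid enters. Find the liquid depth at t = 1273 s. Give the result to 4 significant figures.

A dh/dt = −Q_out = −0.01288 √h.
Separate and integrate: 2(√h − √h₀) = −(0.01288/A) t.
√h = √2.783 − 0.01288·1273/(2·6.354) = 1.66823 − 1.29023 = 0.378003.
h = 0.378003² = 0.142886 m.

0.1429 m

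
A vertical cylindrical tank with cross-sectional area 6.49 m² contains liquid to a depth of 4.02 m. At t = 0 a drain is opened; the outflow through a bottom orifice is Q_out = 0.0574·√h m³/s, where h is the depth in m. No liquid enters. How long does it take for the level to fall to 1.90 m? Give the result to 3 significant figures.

A dh/dt = −Q_out = −0.0574 √h.
This is separable: 2 d(√h)/dt = −0.0574/A, so √h = √h₀ − (0.0574/(2A)) t.
t = 2A(√h₀ − √h)/0.0574 = 2·6.49·(√4.02 − √1.90)/0.0574
  = 12.980 × (2.0050 − 1.3784) / 0.0574 = 141.69 s.

142 s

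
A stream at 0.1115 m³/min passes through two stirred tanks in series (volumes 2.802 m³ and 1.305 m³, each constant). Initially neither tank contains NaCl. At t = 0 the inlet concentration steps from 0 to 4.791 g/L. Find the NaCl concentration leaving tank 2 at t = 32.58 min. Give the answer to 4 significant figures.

Each tank obeys Vᵢ dCᵢ/dt = Q(Cᵢ₋₁ − Cᵢ), so τᵢ = Vᵢ/Q.
τ₁ = 2.802/0.1115 = 25.1300 min; τ₂ = 1.305/0.1115 = 11.7040 min.
Tank 1: C₁ = C_in(1 − e^(−t/τ₁)). Tank 2 (τ₁ ≠ τ₂): C₂ = C_in[1 − (τ₁ e^(−t/τ₁) − τ₂ e^(−t/τ₂))/(τ₁ − τ₂)].
At t = 32.58: e^(−t/τ₁) = 0.273499, e^(−t/τ₂) = 0.0618122.
C₂ = 4.791·[1 − (25.1300·0.273499 − 11.7040·0.0618122)/(13.4260)] = 4.791·0.541964 = 2.59655 g/L.

2.597 g/L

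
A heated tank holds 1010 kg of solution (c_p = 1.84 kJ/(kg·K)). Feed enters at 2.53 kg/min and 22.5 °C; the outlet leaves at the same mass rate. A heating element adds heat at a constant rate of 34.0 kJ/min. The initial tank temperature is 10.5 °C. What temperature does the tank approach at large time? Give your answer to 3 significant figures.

29.8 °C

M c_p dT/dt = ṁ c_p (T_in − T) + Q̇.
At steady state dT/dt = 0 ⇒ T_ss = T_in + Q̇/(ṁ c_p) = 22.5 + 34.0/(2.53·1.84) = 29.804 °C.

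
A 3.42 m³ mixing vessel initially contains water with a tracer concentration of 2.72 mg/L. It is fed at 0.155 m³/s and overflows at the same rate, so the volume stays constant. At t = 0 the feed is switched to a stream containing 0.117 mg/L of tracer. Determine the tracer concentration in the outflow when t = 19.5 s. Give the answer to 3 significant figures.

1.19 mg/L

Species balance on the tank: V dC/dt = Q(C_in − C).
Time constant τ = V/Q = 3.42/0.155 = 22.065 s.
This is linear first-order; C(t) = C_in + (C₀ − C_in) e^(−t/τ).
C(19.5) = 0.117 + (2.72 − 0.117)·e^(−19.5/22.065) = 0.117 + (2.6030)·0.41322 = 1.1926 mg/L.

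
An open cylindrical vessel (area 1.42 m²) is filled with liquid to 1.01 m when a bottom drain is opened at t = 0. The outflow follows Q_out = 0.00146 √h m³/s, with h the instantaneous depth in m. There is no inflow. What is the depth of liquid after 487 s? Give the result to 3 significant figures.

A dh/dt = −Q_out = −0.00146 √h.
Separate and integrate: 2(√h − √h₀) = −(0.00146/A) t.
√h = √1.01 − 0.00146·487/(2·1.42) = 1.0050 − 0.25036 = 0.75463.
h = 0.75463² = 0.56946 m.

0.569 m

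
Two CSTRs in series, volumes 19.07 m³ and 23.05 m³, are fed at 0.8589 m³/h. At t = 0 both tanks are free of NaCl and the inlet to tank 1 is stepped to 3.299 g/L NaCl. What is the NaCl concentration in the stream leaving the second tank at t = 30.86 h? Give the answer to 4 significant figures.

Species balance on tank i: dCᵢ/dt = (Cᵢ₋₁ − Cᵢ)/τᵢ with τᵢ = Vᵢ/Q.
τ₁ = 19.07/0.8589 = 22.2028 h; τ₂ = 23.05/0.8589 = 26.8367 h.
Solving the cascade with C₁(0)=C₂(0)=0 gives C₂(t) = C_in[1 − (τ₁ e^(−t/τ₁) − τ₂ e^(−t/τ₂))/(τ₁ − τ₂)].
At t = 30.86: e^(−t/τ₁) = 0.249097, e^(−t/τ₂) = 0.316662.
C₂ = 3.299·[1 − (22.2028·0.249097 − 26.8367·0.316662)/(-4.63383)] = 3.299·0.359602 = 1.18633 g/L.

1.186 g/L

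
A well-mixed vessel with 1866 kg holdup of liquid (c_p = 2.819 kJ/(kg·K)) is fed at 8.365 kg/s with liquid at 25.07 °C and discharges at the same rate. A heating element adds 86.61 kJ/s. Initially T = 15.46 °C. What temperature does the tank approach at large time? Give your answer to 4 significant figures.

M c_p dT/dt = ṁ c_p (T_in − T) + Q̇.
At steady state dT/dt = 0 ⇒ T_ss = T_in + Q̇/(ṁ c_p) = 25.07 + 86.61/(8.365·2.819) = 28.7429 °C.

28.74 °C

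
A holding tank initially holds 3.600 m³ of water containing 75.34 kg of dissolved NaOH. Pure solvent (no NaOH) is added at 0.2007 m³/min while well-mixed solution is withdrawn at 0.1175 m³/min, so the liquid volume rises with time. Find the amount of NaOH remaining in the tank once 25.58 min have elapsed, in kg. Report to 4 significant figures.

Let m(t) be the amount of NaOH. Volume: V(t) = V₀ + (Q_in − Q_out) t = 3.600 + 0.0832000 t; V(25.58) = 5.72826 m³.
No NaOH enters, so dm/dt = −Q_out · (m/V).
Separate: dm/m = −Q_out dt/V(t) ⇒ ln(m/m₀) = −(Q_out/(Q_in−Q_out)) ln(V/V₀).
m = m₀ (V₀/V)^(Q_out/(Q_in−Q_out)) = 75.34 × (3.600/5.72826)^(1.41226) = 39.0971 kg.

39.10 kg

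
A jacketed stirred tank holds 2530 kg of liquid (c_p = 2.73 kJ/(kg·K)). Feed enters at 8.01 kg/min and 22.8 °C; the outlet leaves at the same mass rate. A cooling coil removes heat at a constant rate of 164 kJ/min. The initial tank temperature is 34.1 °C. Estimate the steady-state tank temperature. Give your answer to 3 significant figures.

Unsteady energy balance on the tank contents: M c_p dT/dt = ṁ c_p (T_in − T) − 164.
At steady state dT/dt = 0 ⇒ T_ss = T_in − Q̇/(ṁ c_p) = 22.8 − 164/(8.01·2.73) = 15.300 °C.

15.3 °C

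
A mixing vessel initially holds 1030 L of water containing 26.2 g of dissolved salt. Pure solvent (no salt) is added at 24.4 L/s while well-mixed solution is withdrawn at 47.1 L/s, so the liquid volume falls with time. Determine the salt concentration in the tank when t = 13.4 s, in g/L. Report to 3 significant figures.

Total volume: dV/dt = Q_in − Q_out = -22.700 L/s, so V(t) = 1030 − 22.700 t and V(13.4) = 725.82 L.
No salt enters, so dm/dt = −Q_out · (m/V).
dm/m = −Q_out dt/(V₀ − 22.700 t); integrating gives ln(m/m₀) = −(Q_out/(Q_in−Q_out)) ln(V/V₀).
m = m₀ (V₀/V)^(Q_out/(Q_in−Q_out)) = 26.2 × (1030/725.82)^(-2.0749) = 12.674 g.
C = m/V = 12.674/725.82 = 0.017461 g/L.

0.0175 g/L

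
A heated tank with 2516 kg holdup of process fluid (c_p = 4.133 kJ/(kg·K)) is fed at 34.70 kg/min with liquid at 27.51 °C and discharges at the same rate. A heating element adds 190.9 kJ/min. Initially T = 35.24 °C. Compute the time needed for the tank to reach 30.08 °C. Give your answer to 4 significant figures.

M c_p dT/dt = ṁ c_p (T_in − T) + Q̇.
τ = M/ṁ = 72.5072 min; T_ss = T_in + Q̇/(ṁ c_p) = 28.8411 °C.
T(t) = T_ss + (T₀ − T_ss) e^(−t/τ). Set T = 30.08:
e^(−t/τ) = (30.08 − 28.8411)/(35.24 − 28.8411) = 0.193611
t = −72.5072 · ln(0.193611) = 119.050 min.

119.0 min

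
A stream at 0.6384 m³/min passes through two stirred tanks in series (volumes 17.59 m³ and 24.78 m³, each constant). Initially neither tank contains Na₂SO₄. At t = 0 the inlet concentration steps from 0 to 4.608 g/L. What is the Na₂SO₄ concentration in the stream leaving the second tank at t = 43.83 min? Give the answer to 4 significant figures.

1.771 g/L

Species balance on tank i: dCᵢ/dt = (Cᵢ₋₁ − Cᵢ)/τᵢ with τᵢ = Vᵢ/Q.
τ₁ = 17.59/0.6384 = 27.5533 min; τ₂ = 24.78/0.6384 = 38.8158 min.
Tank 1: C₁ = C_in(1 − e^(−t/τ₁)). Tank 2 (τ₁ ≠ τ₂): C₂ = C_in[1 − (τ₁ e^(−t/τ₁) − τ₂ e^(−t/τ₂))/(τ₁ − τ₂)].
At t = 43.83: e^(−t/τ₁) = 0.203775, e^(−t/τ₂) = 0.323298.
C₂ = 4.608·[1 − (27.5533·0.203775 − 38.8158·0.323298)/(-11.2625)] = 4.608·0.384294 = 1.77083 g/L.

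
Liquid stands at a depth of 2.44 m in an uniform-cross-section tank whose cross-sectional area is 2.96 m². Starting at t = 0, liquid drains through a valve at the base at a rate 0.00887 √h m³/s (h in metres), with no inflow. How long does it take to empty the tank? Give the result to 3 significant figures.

1040 s

A dh/dt = −Q_out = −0.00887 √h.
This is separable: 2 d(√h)/dt = −0.00887/A, so √h = √h₀ − (0.00887/(2A)) t.
Tank is empty when √h = 0: t_empty = 2A√h₀/0.00887.
t_empty = 2·2.96·√2.44/0.00887 = 5.9200·1.5620/0.00887 = 1042.5 s.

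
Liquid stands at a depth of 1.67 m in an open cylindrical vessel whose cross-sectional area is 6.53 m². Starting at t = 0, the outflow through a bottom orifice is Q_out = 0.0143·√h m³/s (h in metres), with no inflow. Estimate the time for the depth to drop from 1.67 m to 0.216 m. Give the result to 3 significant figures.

756 s

With no inflow, A dh/dt = −0.0143 √h.
This is separable: 2 d(√h)/dt = −0.0143/A, so √h = √h₀ − (0.0143/(2A)) t.
t = 2A(√h₀ − √h)/0.0143 = 2·6.53·(√1.67 − √0.216)/0.0143
  = 13.060 × (1.2923 − 0.46476) / 0.0143 = 755.77 s.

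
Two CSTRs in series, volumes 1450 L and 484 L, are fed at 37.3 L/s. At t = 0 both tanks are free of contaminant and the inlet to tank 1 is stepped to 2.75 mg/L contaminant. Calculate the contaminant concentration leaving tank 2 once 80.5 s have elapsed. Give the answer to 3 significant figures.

2.23 mg/L

Time constants: τᵢ = Vᵢ/Q for each well-mixed tank.
τ₁ = 1450/37.3 = 38.874 s; τ₂ = 484/37.3 = 12.976 s.
Solving the cascade with C₁(0)=C₂(0)=0 gives C₂(t) = C_in[1 − (τ₁ e^(−t/τ₁) − τ₂ e^(−t/τ₂))/(τ₁ − τ₂)].
At t = 80.5: e^(−t/τ₁) = 0.12609, e^(−t/τ₂) = 0.0020217.
C₂ = 2.75·[1 − (38.874·0.12609 − 12.976·0.0020217)/(25.898)] = 2.75·0.81175 = 2.2323 mg/L.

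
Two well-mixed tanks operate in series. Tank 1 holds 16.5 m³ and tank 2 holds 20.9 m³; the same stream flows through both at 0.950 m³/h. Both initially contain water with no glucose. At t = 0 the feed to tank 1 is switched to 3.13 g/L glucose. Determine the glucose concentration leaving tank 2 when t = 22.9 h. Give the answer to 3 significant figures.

1.02 g/L

Time constants: τᵢ = Vᵢ/Q for each well-mixed tank.
τ₁ = 16.5/0.950 = 17.368 h; τ₂ = 20.9/0.950 = 22.000 h.
Tank 1: C₁ = C_in(1 − e^(−t/τ₁)). Tank 2 (τ₁ ≠ τ₂): C₂ = C_in[1 − (τ₁ e^(−t/τ₁) − τ₂ e^(−t/τ₂))/(τ₁ − τ₂)].
At t = 22.9: e^(−t/τ₁) = 0.26754, e^(−t/τ₂) = 0.35313.
C₂ = 3.13·[1 − (17.368·0.26754 − 22.000·0.35313)/(-4.6316)] = 3.13·0.32589 = 1.0200 g/L.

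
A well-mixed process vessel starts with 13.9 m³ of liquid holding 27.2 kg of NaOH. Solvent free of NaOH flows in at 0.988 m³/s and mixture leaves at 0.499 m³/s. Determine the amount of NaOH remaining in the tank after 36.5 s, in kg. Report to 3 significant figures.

11.7 kg

Total volume: dV/dt = Q_in − Q_out = 0.48900 m³/s, so V(t) = 13.9 + 0.48900 t and V(36.5) = 31.748 m³.
No NaOH enters, so dm/dt = −Q_out · (m/V).
Separate: dm/m = −Q_out dt/V(t) ⇒ ln(m/m₀) = −(Q_out/(Q_in−Q_out)) ln(V/V₀).
m = m₀ (V₀/V)^(Q_out/(Q_in−Q_out)) = 27.2 × (13.9/31.748)^(1.0204) = 11.709 kg.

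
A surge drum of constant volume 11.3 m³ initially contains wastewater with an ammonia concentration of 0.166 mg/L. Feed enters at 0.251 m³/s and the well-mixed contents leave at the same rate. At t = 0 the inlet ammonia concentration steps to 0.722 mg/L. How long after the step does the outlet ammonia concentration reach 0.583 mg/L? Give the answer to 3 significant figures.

Accumulation = in − out for the solute gives V dC/dt = Q(C_in − C), so τ = V/Q = 45.020 s.
C(t) = C_in + (C₀ − C_in) e^(−t/τ). Set C = 0.583 and solve for t:
e^(−t/τ) = (C − C_in)/(C₀ − C_in) = (0.583 − 0.722)/(0.166 − 0.722) = 0.25000
t = −τ ln(…) = 45.020 × 1.3863 = 62.411 s.

62.4 s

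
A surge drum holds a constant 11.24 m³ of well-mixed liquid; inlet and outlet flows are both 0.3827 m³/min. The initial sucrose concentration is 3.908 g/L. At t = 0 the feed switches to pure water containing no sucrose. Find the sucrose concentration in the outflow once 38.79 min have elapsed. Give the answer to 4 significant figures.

1.043 g/L

Mass balance on the solute (V constant): V dC/dt = Q(C_in − C).
Time constant τ = V/Q = 11.24/0.3827 = 29.3703 min.
Solution: C(t) = C_in + (C₀ − C_in) e^(−t/τ).
C(38.79) = 0 + (3.908 − 0)·e^(−38.79/29.3703) = 0 + (3.90800)·0.266942 = 1.04321 g/L.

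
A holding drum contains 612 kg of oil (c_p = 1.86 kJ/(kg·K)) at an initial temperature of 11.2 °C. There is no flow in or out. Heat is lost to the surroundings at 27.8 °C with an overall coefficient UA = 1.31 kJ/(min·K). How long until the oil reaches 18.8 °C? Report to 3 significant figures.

532 min

Energy balance: M c_p dT/dt = −UA(T − T_amb).
τ = M c_p/UA = 868.95 min; T_ss = T_amb = 27.800 °C.
T(t) = T_ss + (T₀ − T_ss)e^(−t/τ); set T = 18.8:
t = −τ ln[(T − T_ss)/(T₀ − T_ss)] = −868.95 · ln(0.54217) = 531.95 min.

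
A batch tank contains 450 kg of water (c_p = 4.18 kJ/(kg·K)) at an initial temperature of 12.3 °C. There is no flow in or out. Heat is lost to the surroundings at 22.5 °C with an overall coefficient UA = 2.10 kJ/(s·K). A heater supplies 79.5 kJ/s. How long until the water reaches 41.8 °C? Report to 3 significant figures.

852 s

Heat balance on the well-mixed liquid: M c_p dT/dt = −UA(T − T_amb) + Q̇.
τ = M c_p/UA = 895.71 s; T_ss = T_amb + Q̇/UA = 22.5 + 79.5/2.10 = 60.357 °C.
T(t) = T_ss + (T₀ − T_ss)e^(−t/τ); set T = 41.8:
t = −τ ln[(T − T_ss)/(T₀ − T_ss)] = −895.71 · ln(0.38615) = 852.30 s.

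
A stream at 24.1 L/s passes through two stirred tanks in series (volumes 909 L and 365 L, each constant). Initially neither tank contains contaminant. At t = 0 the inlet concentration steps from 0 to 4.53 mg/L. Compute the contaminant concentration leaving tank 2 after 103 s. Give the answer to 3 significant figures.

Species balance on tank i: dCᵢ/dt = (Cᵢ₋₁ − Cᵢ)/τᵢ with τᵢ = Vᵢ/Q.
τ₁ = 909/24.1 = 37.718 s; τ₂ = 365/24.1 = 15.145 s.
Solving the cascade with C₁(0)=C₂(0)=0 gives C₂(t) = C_in[1 − (τ₁ e^(−t/τ₁) − τ₂ e^(−t/τ₂))/(τ₁ − τ₂)].
At t = 103: e^(−t/τ₁) = 0.065167, e^(−t/τ₂) = 0.0011129.
C₂ = 4.53·[1 − (37.718·0.065167 − 15.145·0.0011129)/(22.573)] = 4.53·0.89186 = 4.0401 mg/L.

4.04 mg/L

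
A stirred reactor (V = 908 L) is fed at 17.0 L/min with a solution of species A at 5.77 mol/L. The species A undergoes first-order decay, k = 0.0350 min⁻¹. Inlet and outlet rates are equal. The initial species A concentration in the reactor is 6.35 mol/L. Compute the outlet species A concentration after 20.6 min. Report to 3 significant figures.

3.45 mol/L

Species balance: V dC/dt = Q C_in − Q C − k V C.
dC/dt = (Q/V) C_in − (Q/V + k) C; effective rate a = Q/V + k = 0.018722 + 0.0350 = 0.053722 min⁻¹.
C_ss = Q C_in/(Q + kV) = 2.0109 mol/L; C(t) = C_ss + (C₀ − C_ss) e^(−a t).
C(20.6) = 2.0109 + (4.3391)·e^(−0.053722·20.6) = 2.0109 + (4.3391)·0.33065 = 3.4456 mol/L.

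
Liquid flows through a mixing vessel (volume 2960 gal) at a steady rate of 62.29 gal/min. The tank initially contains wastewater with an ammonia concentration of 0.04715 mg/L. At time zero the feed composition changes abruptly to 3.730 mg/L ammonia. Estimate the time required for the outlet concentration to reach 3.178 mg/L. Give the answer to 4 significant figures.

90.19 min

Species balance on the tank: V dC/dt = Q(C_in − C), so τ = V/Q = 47.5197 min.
C(t) = C_in + (C₀ − C_in) e^(−t/τ). Set C = 3.178 and solve for t:
e^(−t/τ) = (C − C_in)/(C₀ − C_in) = (3.178 − 3.730)/(0.04715 − 3.730) = 0.149884
t = −τ ln(…) = 47.5197 × 1.89789 = 90.1873 min.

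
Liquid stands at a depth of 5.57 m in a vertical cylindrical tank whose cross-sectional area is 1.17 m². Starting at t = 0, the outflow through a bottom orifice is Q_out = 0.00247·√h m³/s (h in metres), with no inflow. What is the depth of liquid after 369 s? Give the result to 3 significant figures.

3.88 m

With no inflow, A dh/dt = −0.00247 √h.
∫ h^(−1/2) dh = −(0.00247/A) ∫ dt, giving 2√h = 2√h₀ − (0.00247/A) t.
√h = √5.57 − 0.00247·369/(2·1.17) = 2.3601 − 0.38950 = 1.9706.
h = 1.9706² = 3.8832 m.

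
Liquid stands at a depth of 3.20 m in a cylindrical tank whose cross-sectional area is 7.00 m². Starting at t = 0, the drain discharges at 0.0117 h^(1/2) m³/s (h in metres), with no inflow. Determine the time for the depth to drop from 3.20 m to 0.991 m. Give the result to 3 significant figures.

A dh/dt = −Q_out = −0.0117 √h.
Separate and integrate: 2(√h − √h₀) = −(0.0117/A) t.
t = 2A(√h₀ − √h)/0.0117 = 2·7.00·(√3.20 − √0.991)/0.0117
  = 14.000 × (1.7889 − 0.99549) / 0.0117 = 949.33 s.

949 s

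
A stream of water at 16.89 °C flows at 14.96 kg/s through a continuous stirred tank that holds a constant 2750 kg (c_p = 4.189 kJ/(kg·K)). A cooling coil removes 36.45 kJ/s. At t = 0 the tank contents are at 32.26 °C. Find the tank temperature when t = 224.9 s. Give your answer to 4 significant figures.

21.00 °C

First-law balance (no shaft work): M c_p dT/dt = ṁ c_p (T_in − T) − 36.45.
Rearrange: dT/dt = (T_ss − T)/τ with τ = M/ṁ = 183.824 s and T_ss = T_in − Q̇/(ṁ c_p) = 16.3084 °C.
This is linear first-order; T(t) = T_ss + (T₀ − T_ss) e^(−t/τ).
T(224.9) = 16.3084 + (15.9516)·e^(−224.9/183.824) = 16.3084 + (15.9516)·0.294212 = 21.0015 °C.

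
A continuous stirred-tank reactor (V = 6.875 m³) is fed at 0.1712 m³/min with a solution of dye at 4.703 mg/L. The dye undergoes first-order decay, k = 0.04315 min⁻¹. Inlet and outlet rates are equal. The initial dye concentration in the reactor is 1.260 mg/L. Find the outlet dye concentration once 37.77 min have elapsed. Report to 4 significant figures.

1.686 mg/L

V dC/dt = Q(C_in − C) − k V C.
This is linear with rate a = Q/V + k = 0.0680518 min⁻¹.
C_ss = Q C_in/(Q + kV) = 1.72094 mg/L; C(t) = C_ss + (C₀ − C_ss) e^(−a t).
C(37.77) = 1.72094 + (-0.460942)·e^(−0.0680518·37.77) = 1.72094 + (-0.460942)·0.0765113 = 1.68567 mg/L.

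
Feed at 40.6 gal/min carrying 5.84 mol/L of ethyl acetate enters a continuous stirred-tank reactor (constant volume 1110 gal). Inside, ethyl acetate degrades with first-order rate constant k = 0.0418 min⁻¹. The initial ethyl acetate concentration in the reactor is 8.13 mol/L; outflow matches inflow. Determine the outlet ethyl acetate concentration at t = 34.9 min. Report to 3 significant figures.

Accumulation = in − out − consumed: V dC/dt = Q C_in − Q C − k V C.
dC/dt = (Q/V) C_in − (Q/V + k) C; effective rate a = Q/V + k = 0.036577 + 0.0418 = 0.078377 min⁻¹.
C_ss = Q C_in/(Q + kV) = 2.7254 mol/L; C(t) = C_ss + (C₀ − C_ss) e^(−a t).
C(34.9) = 2.7254 + (5.4046)·e^(−0.078377·34.9) = 2.7254 + (5.4046)·0.064872 = 3.0760 mol/L.

3.08 mol/L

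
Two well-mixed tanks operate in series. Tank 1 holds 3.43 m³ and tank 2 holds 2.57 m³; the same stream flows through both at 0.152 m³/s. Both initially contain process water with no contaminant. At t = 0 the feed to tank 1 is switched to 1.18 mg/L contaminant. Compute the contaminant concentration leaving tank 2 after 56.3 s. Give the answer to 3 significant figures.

Each tank obeys Vᵢ dCᵢ/dt = Q(Cᵢ₋₁ − Cᵢ), so τᵢ = Vᵢ/Q.
τ₁ = 3.43/0.152 = 22.566 s; τ₂ = 2.57/0.152 = 16.908 s.
Tank 1: C₁ = C_in(1 − e^(−t/τ₁)). Tank 2 (τ₁ ≠ τ₂): C₂ = C_in[1 − (τ₁ e^(−t/τ₁) − τ₂ e^(−t/τ₂))/(τ₁ − τ₂)].
At t = 56.3: e^(−t/τ₁) = 0.082502, e^(−t/τ₂) = 0.035800.
C₂ = 1.18·[1 − (22.566·0.082502 − 16.908·0.035800)/(5.6579)] = 1.18·0.77793 = 0.91796 mg/L.

0.918 mg/L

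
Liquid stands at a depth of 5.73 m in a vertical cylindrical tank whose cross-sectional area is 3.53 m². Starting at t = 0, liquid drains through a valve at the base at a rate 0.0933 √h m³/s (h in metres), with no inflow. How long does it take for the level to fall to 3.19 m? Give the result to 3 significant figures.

46.0 s

Volume balance on the tank: A dh/dt = −0.0933 √h.
∫ h^(−1/2) dh = −(0.0933/A) ∫ dt, giving 2√h = 2√h₀ − (0.0933/A) t.
t = 2A(√h₀ − √h)/0.0933 = 2·3.53·(√5.73 − √3.19)/0.0933
  = 7.0600 × (2.3937 − 1.7861) / 0.0933 = 45.983 s.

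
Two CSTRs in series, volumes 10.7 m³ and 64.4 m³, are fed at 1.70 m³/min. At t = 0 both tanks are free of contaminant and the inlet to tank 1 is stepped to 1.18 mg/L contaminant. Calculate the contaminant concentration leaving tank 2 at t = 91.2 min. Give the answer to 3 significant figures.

Each tank obeys Vᵢ dCᵢ/dt = Q(Cᵢ₋₁ − Cᵢ), so τᵢ = Vᵢ/Q.
τ₁ = 10.7/1.70 = 6.2941 min; τ₂ = 64.4/1.70 = 37.882 min.
Tank 1: C₁ = C_in(1 − e^(−t/τ₁)). Tank 2 (τ₁ ≠ τ₂): C₂ = C_in[1 − (τ₁ e^(−t/τ₁) − τ₂ e^(−t/τ₂))/(τ₁ − τ₂)].
At t = 91.2: e^(−t/τ₁) = 5.0956e-07, e^(−t/τ₂) = 0.090044.
C₂ = 1.18·[1 − (6.2941·5.0956e-07 − 37.882·0.090044)/(-31.588)] = 1.18·0.89201 = 1.0526 mg/L.

1.05 mg/L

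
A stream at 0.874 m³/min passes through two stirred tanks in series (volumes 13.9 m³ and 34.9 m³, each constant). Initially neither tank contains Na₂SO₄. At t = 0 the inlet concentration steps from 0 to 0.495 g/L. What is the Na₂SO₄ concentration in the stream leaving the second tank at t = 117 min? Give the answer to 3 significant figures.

Each tank obeys Vᵢ dCᵢ/dt = Q(Cᵢ₋₁ − Cᵢ), so τᵢ = Vᵢ/Q.
τ₁ = 13.9/0.874 = 15.904 min; τ₂ = 34.9/0.874 = 39.931 min.
Tank 1: C₁ = C_in(1 − e^(−t/τ₁)). Tank 2 (τ₁ ≠ τ₂): C₂ = C_in[1 − (τ₁ e^(−t/τ₁) − τ₂ e^(−t/τ₂))/(τ₁ − τ₂)].
At t = 117: e^(−t/τ₁) = 0.00063831, e^(−t/τ₂) = 0.053396.
C₂ = 0.495·[1 − (15.904·0.00063831 − 39.931·0.053396)/(-24.027)] = 0.495·0.91168 = 0.45128 g/L.

0.451 g/L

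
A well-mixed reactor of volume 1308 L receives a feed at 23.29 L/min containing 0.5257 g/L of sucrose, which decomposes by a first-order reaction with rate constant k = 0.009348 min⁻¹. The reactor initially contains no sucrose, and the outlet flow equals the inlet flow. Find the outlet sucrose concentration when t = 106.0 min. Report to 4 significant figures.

V dC/dt = Q(C_in − C) − k V C.
dC/dt = (Q/V) C_in − (Q/V + k) C; effective rate a = Q/V + k = 0.0178058 + 0.009348 = 0.0271538 min⁻¹.
C_ss = Q C_in/(Q + kV) = 0.344722 g/L; C(t) = C_ss + (C₀ − C_ss) e^(−a t).
C(106.0) = 0.344722 + (-0.344722)·e^(−0.0271538·106.0) = 0.344722 + (-0.344722)·0.0562301 = 0.325338 g/L.

0.3253 g/L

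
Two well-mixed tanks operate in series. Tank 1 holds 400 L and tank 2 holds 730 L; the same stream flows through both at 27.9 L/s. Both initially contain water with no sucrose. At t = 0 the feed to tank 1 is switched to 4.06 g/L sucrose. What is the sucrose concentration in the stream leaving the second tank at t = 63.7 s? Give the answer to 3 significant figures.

Time constants: τᵢ = Vᵢ/Q for each well-mixed tank.
τ₁ = 400/27.9 = 14.337 s; τ₂ = 730/27.9 = 26.165 s.
Solving the cascade with C₁(0)=C₂(0)=0 gives C₂(t) = C_in[1 − (τ₁ e^(−t/τ₁) − τ₂ e^(−t/τ₂))/(τ₁ − τ₂)].
At t = 63.7: e^(−t/τ₁) = 0.011760, e^(−t/τ₂) = 0.087636.
C₂ = 4.06·[1 − (14.337·0.011760 − 26.165·0.087636)/(-11.828)] = 4.06·0.82039 = 3.3308 g/L.

3.33 g/L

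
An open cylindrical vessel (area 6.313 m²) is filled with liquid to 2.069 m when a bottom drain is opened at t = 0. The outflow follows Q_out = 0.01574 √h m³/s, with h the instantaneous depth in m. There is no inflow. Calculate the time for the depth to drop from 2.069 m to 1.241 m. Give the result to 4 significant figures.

With no inflow, A dh/dt = −0.01574 √h.
∫ h^(−1/2) dh = −(0.01574/A) ∫ dt, giving 2√h = 2√h₀ − (0.01574/A) t.
t = 2A(√h₀ − √h)/0.01574 = 2·6.313·(√2.069 − √1.241)/0.01574
  = 12.6260 × (1.43840 − 1.11400) / 0.01574 = 260.221 s.

260.2 s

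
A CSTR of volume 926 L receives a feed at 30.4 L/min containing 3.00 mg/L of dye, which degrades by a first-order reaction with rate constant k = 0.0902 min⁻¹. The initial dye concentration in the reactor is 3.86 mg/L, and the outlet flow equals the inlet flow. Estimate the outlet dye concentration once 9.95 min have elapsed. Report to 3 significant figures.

Accumulation = in − out − consumed: V dC/dt = Q C_in − Q C − k V C.
This is linear with rate a = Q/V + k = 0.12303 min⁻¹.
C_ss = Q C_in/(Q + kV) = 0.80053 mg/L; C(t) = C_ss + (C₀ − C_ss) e^(−a t).
C(9.95) = 0.80053 + (3.0595)·e^(−0.12303·9.95) = 0.80053 + (3.0595)·0.29401 = 1.7000 mg/L.

1.70 mg/L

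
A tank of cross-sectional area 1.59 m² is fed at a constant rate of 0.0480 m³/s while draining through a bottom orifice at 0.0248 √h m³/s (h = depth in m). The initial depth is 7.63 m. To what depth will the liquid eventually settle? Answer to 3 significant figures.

Level balance: A dh/dt = 0.0480 − 0.0248 √h. Setting dh/dt = 0:
Q_in = 0.0248 √h_ss ⇒ √h_ss = 0.0480/0.0248 = 1.9355.
h_ss = 1.9355² = 3.7461 m. (Since h₀ = 7.63 m > h_ss, the level will fall toward this value.)

3.75 m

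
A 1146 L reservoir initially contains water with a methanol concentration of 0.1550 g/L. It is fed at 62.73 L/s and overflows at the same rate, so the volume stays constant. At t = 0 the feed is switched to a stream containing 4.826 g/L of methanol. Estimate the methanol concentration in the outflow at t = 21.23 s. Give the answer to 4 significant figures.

Species balance on the tank: V dC/dt = Q(C_in − C).
So dC/dt = (C_in − C)/τ with τ = V/Q = 1146/62.73 = 18.2688 s.
C approaches C_in exponentially: C(t) = C_in + (C₀ − C_in) e^(−t/τ).
C(21.23) = 4.826 + (0.1550 − 4.826)·e^(−21.23/18.2688) = 4.826 + (-4.67100)·0.312831 = 3.36477 g/L.

3.365 g/L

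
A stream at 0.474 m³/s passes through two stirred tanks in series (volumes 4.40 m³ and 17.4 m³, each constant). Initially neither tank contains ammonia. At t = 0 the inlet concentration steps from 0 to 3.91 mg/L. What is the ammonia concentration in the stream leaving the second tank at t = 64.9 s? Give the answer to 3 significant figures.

Each tank obeys Vᵢ dCᵢ/dt = Q(Cᵢ₋₁ − Cᵢ), so τᵢ = Vᵢ/Q.
τ₁ = 4.40/0.474 = 9.2827 s; τ₂ = 17.4/0.474 = 36.709 s.
Tank 1: C₁ = C_in(1 − e^(−t/τ₁)). Tank 2 (τ₁ ≠ τ₂): C₂ = C_in[1 − (τ₁ e^(−t/τ₁) − τ₂ e^(−t/τ₂))/(τ₁ − τ₂)].
At t = 64.9: e^(−t/τ₁) = 0.00091967, e^(−t/τ₂) = 0.17068.
C₂ = 3.91·[1 − (9.2827·0.00091967 − 36.709·0.17068)/(-27.426)] = 3.91·0.77186 = 3.0180 mg/L.

3.02 mg/L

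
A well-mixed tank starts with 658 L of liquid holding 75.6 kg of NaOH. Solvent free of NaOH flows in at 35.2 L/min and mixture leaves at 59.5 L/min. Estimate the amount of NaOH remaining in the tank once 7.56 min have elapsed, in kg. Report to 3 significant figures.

33.9 kg

Total volume: dV/dt = Q_in − Q_out = -24.300 L/min, so V(t) = 658 − 24.300 t and V(7.56) = 474.29 L.
Species balance (pure solvent in): dm/dt = −Q_out · m/V(t).
Separate: dm/m = −Q_out dt/V(t) ⇒ ln(m/m₀) = −(Q_out/(Q_in−Q_out)) ln(V/V₀).
m = m₀ (V₀/V)^(Q_out/(Q_in−Q_out)) = 75.6 × (658/474.29)^(-2.4486) = 33.914 kg.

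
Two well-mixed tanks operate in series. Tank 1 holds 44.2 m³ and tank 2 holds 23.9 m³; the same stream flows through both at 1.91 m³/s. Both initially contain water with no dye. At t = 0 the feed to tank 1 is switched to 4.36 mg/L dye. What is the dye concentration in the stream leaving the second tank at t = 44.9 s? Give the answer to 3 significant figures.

Species balance on tank i: dCᵢ/dt = (Cᵢ₋₁ − Cᵢ)/τᵢ with τᵢ = Vᵢ/Q.
τ₁ = 44.2/1.91 = 23.141 s; τ₂ = 23.9/1.91 = 12.513 s.
Solving the cascade with C₁(0)=C₂(0)=0 gives C₂(t) = C_in[1 − (τ₁ e^(−t/τ₁) − τ₂ e^(−t/τ₂))/(τ₁ − τ₂)].
At t = 44.9: e^(−t/τ₁) = 0.14367, e^(−t/τ₂) = 0.027647.
C₂ = 4.36·[1 − (23.141·0.14367 − 12.513·0.027647)/(10.628)] = 4.36·0.71974 = 3.1380 mg/L.

3.14 mg/L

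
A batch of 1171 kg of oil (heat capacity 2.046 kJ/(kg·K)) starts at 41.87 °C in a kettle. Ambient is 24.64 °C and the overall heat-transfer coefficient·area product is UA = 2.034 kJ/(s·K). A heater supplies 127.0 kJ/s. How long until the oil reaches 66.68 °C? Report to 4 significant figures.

937.4 s

Lumped-capacitance energy balance: M c_p dT/dt = UA(T_amb − T) + Q̇.
τ = M c_p/UA = 1177.91 s; T_ss = T_amb + Q̇/UA = 24.64 + 127.0/2.034 = 87.0785 °C.
T(t) = T_ss + (T₀ − T_ss)e^(−t/τ); set T = 66.68:
t = −τ ln[(T − T_ss)/(T₀ − T_ss)] = −1177.91 · ln(0.451210) = 937.406 s.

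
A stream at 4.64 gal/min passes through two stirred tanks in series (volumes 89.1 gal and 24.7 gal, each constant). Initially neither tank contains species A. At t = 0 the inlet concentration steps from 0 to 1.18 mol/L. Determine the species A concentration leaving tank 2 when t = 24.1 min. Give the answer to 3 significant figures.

Time constants: τᵢ = Vᵢ/Q for each well-mixed tank.
τ₁ = 89.1/4.64 = 19.203 min; τ₂ = 24.7/4.64 = 5.3233 min.
Solving the cascade with C₁(0)=C₂(0)=0 gives C₂(t) = C_in[1 − (τ₁ e^(−t/τ₁) − τ₂ e^(−t/τ₂))/(τ₁ − τ₂)].
At t = 24.1: e^(−t/τ₁) = 0.28506, e^(−t/τ₂) = 0.010810.
C₂ = 1.18·[1 − (19.203·0.28506 − 5.3233·0.010810)/(13.879)] = 1.18·0.60975 = 0.71950 mol/L.

0.720 mol/L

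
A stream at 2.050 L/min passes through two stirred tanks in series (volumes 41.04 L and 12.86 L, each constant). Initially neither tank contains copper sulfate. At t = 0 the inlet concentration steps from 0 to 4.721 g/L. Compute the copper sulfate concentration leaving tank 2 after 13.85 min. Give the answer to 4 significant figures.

1.516 g/L

Time constants: τᵢ = Vᵢ/Q for each well-mixed tank.
τ₁ = 41.04/2.050 = 20.0195 min; τ₂ = 12.86/2.050 = 6.27317 min.
Tank 1: C₁ = C_in(1 − e^(−t/τ₁)). Tank 2 (τ₁ ≠ τ₂): C₂ = C_in[1 − (τ₁ e^(−t/τ₁) − τ₂ e^(−t/τ₂))/(τ₁ − τ₂)].
At t = 13.85: e^(−t/τ₁) = 0.500662, e^(−t/τ₂) = 0.109941.
C₂ = 4.721·[1 − (20.0195·0.500662 − 6.27317·0.109941)/(13.7463)] = 4.721·0.321032 = 1.51559 g/L.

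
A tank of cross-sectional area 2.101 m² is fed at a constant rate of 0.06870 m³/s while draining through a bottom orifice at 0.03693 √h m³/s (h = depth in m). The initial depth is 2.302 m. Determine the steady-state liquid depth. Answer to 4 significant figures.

A dh/dt = Q_in − 0.03693 √h. Steady state requires inflow = outflow:
Q_in = 0.03693 √h_ss ⇒ √h_ss = 0.06870/0.03693 = 1.86028.
h_ss = 1.86028² = 3.46063 m. (Since h₀ = 2.302 m < h_ss, the level will rise toward this value.)

3.461 m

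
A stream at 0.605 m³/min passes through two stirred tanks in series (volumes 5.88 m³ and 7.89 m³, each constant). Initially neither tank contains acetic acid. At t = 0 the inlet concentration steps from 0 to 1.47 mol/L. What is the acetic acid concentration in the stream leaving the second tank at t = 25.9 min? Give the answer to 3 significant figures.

0.977 mol/L

Time constants: τᵢ = Vᵢ/Q for each well-mixed tank.
τ₁ = 5.88/0.605 = 9.7190 min; τ₂ = 7.89/0.605 = 13.041 min.
Tank 1: C₁ = C_in(1 − e^(−t/τ₁)). Tank 2 (τ₁ ≠ τ₂): C₂ = C_in[1 − (τ₁ e^(−t/τ₁) − τ₂ e^(−t/τ₂))/(τ₁ − τ₂)].
At t = 25.9: e^(−t/τ₁) = 0.069608, e^(−t/τ₂) = 0.13724.
C₂ = 1.47·[1 − (9.7190·0.069608 − 13.041·0.13724)/(-3.3223)] = 1.47·0.66489 = 0.97739 mol/L.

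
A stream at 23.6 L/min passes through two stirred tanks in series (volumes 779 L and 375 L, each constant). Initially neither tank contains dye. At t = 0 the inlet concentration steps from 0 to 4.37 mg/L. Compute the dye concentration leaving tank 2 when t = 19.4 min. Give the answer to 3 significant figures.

0.885 mg/L

Species balance on tank i: dCᵢ/dt = (Cᵢ₋₁ − Cᵢ)/τᵢ with τᵢ = Vᵢ/Q.
τ₁ = 779/23.6 = 33.008 min; τ₂ = 375/23.6 = 15.890 min.
Solving the cascade with C₁(0)=C₂(0)=0 gives C₂(t) = C_in[1 − (τ₁ e^(−t/τ₁) − τ₂ e^(−t/τ₂))/(τ₁ − τ₂)].
At t = 19.4: e^(−t/τ₁) = 0.55559, e^(−t/τ₂) = 0.29496.
C₂ = 4.37·[1 − (33.008·0.55559 − 15.890·0.29496)/(17.119)] = 4.37·0.20249 = 0.88490 mg/L.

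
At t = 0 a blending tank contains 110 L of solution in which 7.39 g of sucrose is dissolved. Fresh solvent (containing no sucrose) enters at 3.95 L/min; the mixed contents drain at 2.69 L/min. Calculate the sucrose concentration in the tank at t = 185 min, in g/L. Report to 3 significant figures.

Let m(t) be the amount of sucrose. Volume: V(t) = V₀ + (Q_in − Q_out) t = 110 + 1.2600 t; V(185) = 343.10 L.
Solute balance: dm/dt = 0 − Q_out C = −Q_out m/V(t).
dm/m = −Q_out dt/(V₀ + 1.2600 t); integrating gives ln(m/m₀) = −(Q_out/(Q_in−Q_out)) ln(V/V₀).
m = m₀ (V₀/V)^(Q_out/(Q_in−Q_out)) = 7.39 × (110/343.10)^(2.1349) = 0.65153 g.
C = m/V = 0.65153/343.10 = 0.0018989 g/L.

0.00190 g/L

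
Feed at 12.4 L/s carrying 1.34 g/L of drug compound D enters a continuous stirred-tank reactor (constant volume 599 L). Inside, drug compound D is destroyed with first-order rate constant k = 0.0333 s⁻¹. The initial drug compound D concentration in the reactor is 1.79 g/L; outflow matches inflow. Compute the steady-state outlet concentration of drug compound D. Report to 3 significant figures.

Species balance: V dC/dt = Q C_in − Q C − k V C.
Steady state (dC/dt = 0): C_ss = Q C_in/(Q + kV) = C_in/(1 + kV/Q).
C_ss = 12.4·1.34/(12.4 + 0.0333·599) = 16.616/32.347 = 0.51368 g/L.

0.514 g/L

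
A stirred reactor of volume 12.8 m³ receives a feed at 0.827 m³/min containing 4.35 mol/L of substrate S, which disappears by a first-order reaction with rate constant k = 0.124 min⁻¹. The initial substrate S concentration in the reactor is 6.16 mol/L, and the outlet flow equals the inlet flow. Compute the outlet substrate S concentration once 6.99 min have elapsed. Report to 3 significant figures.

Species balance: V dC/dt = Q C_in − Q C − k V C.
This is linear with rate a = Q/V + k = 0.18861 min⁻¹.
C_ss = Q C_in/(Q + kV) = 1.4901 mol/L; C(t) = C_ss + (C₀ − C_ss) e^(−a t).
C(6.99) = 1.4901 + (4.6699)·e^(−0.18861·6.99) = 1.4901 + (4.6699)·0.26757 = 2.7396 mol/L.

2.74 mol/L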